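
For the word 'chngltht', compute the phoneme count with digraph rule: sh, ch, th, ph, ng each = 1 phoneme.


Parsing 'chngltht' greedily, digraphs first:
  'ch' -> digraph (1 consonant phoneme) (phonemes so far: 1)
  'ng' -> digraph (1 consonant phoneme) (phonemes so far: 2)
  'l' -> consonant phoneme (phonemes so far: 3)
  'th' -> digraph (1 consonant phoneme) (phonemes so far: 4)
  't' -> consonant phoneme (phonemes so far: 5)
Total phonemes: 5

5


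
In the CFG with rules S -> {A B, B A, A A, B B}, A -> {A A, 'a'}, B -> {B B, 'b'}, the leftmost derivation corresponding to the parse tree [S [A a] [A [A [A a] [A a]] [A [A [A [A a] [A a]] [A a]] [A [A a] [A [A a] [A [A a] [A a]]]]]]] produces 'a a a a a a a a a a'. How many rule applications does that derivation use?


Every bracketed nonterminal node [X ...] in the tree is produced by exactly one rule application.
Reading the tree off as a leftmost derivation:
  Step 1: S  =>  A A   (applied S -> A A)
  Step 2: A A  =>  a A   (applied A -> a)
  Step 3: a A  =>  a A A   (applied A -> A A)
  Step 4: a A A  =>  a A A A   (applied A -> A A)
  Step 5: a A A A  =>  a a A A   (applied A -> a)
  Step 6: a a A A  =>  a a a A   (applied A -> a)
  Step 7: a a a A  =>  a a a A A   (applied A -> A A)
  Step 8: a a a A A  =>  a a a A A A   (applied A -> A A)
  Step 9: a a a A A A  =>  a a a A A A A   (applied A -> A A)
  Step 10: a a a A A A A  =>  a a a a A A A   (applied A -> a)
  Step 11: a a a a A A A  =>  a a a a a A A   (applied A -> a)
  Step 12: a a a a a A A  =>  a a a a a a A   (applied A -> a)
  Step 13: a a a a a a A  =>  a a a a a a A A   (applied A -> A A)
  Step 14: a a a a a a A A  =>  a a a a a a a A   (applied A -> a)
  Step 15: a a a a a a a A  =>  a a a a a a a A A   (applied A -> A A)
  Step 16: a a a a a a a A A  =>  a a a a a a a a A   (applied A -> a)
  Step 17: a a a a a a a a A  =>  a a a a a a a a A A   (applied A -> A A)
  Step 18: a a a a a a a a A A  =>  a a a a a a a a a A   (applied A -> a)
  Step 19: a a a a a a a a a A  =>  a a a a a a a a a a   (applied A -> a)
Final yield: a a a a a a a a a a
Total rewrite steps: 19

19


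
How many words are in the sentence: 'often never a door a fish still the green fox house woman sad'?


Counting words by splitting on spaces:
  Word 1: 'often'
  Word 2: 'never'
  Word 3: 'a'
  Word 4: 'door'
  Word 5: 'a'
  Word 6: 'fish'
  Word 7: 'still'
  Word 8: 'the'
  Word 9: 'green'
  Word 10: 'fox'
  Word 11: 'house'
  Word 12: 'woman'
  Word 13: 'sad'
Total words: 13

13


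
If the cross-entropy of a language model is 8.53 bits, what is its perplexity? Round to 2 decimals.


Perplexity formula: PP = 2^H
H = 8.53
PP = 2^8.53
Decompose: 2^8.53 = 2^8 * 2^0.53
2^8 = 256, 2^0.53 ~ 1.4439292
PP ~ 256 * 1.4439292 = 369.6458752
Rounded to 2 decimals: 369.65

369.65


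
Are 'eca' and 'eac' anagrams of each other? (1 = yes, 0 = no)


Sort characters of 'eca': 'ace'
Sort characters of 'eac': 'ace'
Sorted forms match -> they ARE anagrams
Result: 1

1


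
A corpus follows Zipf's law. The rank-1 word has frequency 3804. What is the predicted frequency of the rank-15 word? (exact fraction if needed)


Zipf's law: freq(rank) = f1 / rank
f1 = 3804, rank = 15
freq = 3804 / 15
GCD(3804, 15) = 3
Simplified: 1268/5

1268/5


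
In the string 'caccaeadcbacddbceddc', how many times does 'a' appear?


Scanning 'caccaeadcbacddbceddc' for 'a':
  Position 1: 'a' -> MATCH (count: 1)
  Position 4: 'a' -> MATCH (count: 2)
  Position 6: 'a' -> MATCH (count: 3)
  Position 10: 'a' -> MATCH (count: 4)
Total occurrences of 'a': 4

4


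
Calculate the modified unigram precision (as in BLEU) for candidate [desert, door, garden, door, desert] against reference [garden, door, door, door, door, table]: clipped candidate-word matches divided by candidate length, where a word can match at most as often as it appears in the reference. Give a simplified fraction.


Reference word counts: {'door': 4, 'garden': 1, 'table': 1}
Checking each candidate word (with clipping):
  'desert' -> not in reference -> no match (matches: 0)
  'door' -> in reference (ref count 4, used 1/4) -> match (matches: 1)
  'garden' -> in reference (ref count 1, used 1/1) -> match (matches: 2)
  'door' -> in reference (ref count 4, used 2/4) -> match (matches: 3)
  'desert' -> not in reference -> no match (matches: 3)
Clipped matches: 3, Candidate length: 5
Precision = 3/5

3/5


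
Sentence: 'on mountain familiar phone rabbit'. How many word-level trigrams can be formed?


Word trigrams from [5] words:
  Trigram 1: (on mountain familiar)
  Trigram 2: (mountain familiar phone)
  Trigram 3: (familiar phone rabbit)
Total word trigrams: 5 - 2 = 3

3


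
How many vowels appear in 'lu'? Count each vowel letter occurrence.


Scanning each character of 'lu':
  Position 1: 'l' -> consonant (running count: 0)
  Position 2: 'u' -> vowel (running count: 1)
Total vowels: 1

1


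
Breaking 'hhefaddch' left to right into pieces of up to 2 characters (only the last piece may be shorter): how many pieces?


'hhefaddch' has 9 characters.
Chunking with max size 2:
  Chunk 1: 'hh' (positions 0-1)
  Chunk 2: 'ef' (positions 2-3)
  Chunk 3: 'ad' (positions 4-5)
  Chunk 4: 'dc' (positions 6-7)
  Chunk 5: 'h' (positions 8-8)
Total chunks: ceil(9 / 2) = 5

5


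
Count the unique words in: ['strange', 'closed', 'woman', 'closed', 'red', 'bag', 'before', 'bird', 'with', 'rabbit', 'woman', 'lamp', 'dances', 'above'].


Listing all tokens and tracking unique types:
  Token 1: 'strange' -> NEW (unique so far: 1)
  Token 2: 'closed' -> NEW (unique so far: 2)
  Token 3: 'woman' -> NEW (unique so far: 3)
  Token 4: 'closed' -> duplicate (unique so far: 3)
  Token 5: 'red' -> NEW (unique so far: 4)
  Token 6: 'bag' -> NEW (unique so far: 5)
  Token 7: 'before' -> NEW (unique so far: 6)
  Token 8: 'bird' -> NEW (unique so far: 7)
  Token 9: 'with' -> NEW (unique so far: 8)
  Token 10: 'rabbit' -> NEW (unique so far: 9)
  Token 11: 'woman' -> duplicate (unique so far: 9)
  Token 12: 'lamp' -> NEW (unique so far: 10)
  Token 13: 'dances' -> NEW (unique so far: 11)
  Token 14: 'above' -> NEW (unique so far: 12)
Unique types: ('above', 'bag', 'before', 'bird', 'closed', 'dances', 'lamp', 'rabbit', 'red', 'strange', 'with', 'woman')
Vocabulary size: 12

12


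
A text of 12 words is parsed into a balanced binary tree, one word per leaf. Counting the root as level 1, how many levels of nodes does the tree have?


In a balanced binary tree with n leaves the deepest leaf is ceil(log2(n)) edges below the root,
so counting node levels inclusive of root and leaves gives ceil(log2(n)) + 1 levels.
log2(12) = 3.5850
ceil(3.5850) = 4
levels = 4 + 1 = 5

5


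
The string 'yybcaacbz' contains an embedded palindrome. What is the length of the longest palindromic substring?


Scanning 'yybcaacbz' for palindromic substrings.
Substring at positions 2-7: 'bcaacb'.
Check: reverse('bcaacb') = 'bcaacb' -> palindrome confirmed.
Neighbouring characters ('y' / 'z') break symmetry, so it cannot extend further.
No longer palindromic substring exists; longest length = 6

6


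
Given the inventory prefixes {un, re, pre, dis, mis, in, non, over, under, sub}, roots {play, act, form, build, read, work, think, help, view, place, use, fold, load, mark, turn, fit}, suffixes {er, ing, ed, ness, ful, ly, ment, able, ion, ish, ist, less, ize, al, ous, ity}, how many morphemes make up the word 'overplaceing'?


Segmenting 'overplaceing' against the inventory:
  'over' -> prefix (morpheme 1)
  'place' -> root (morpheme 2)
  'ing' -> suffix (morpheme 3)
Total morphemes: 3

3


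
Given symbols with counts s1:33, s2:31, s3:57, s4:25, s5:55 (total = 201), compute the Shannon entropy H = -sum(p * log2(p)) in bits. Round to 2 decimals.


Computing entropy H = -sum(p_i * log2(p_i)):
  s1: p = 33/201 = 0.1642, -p*log2(p) = 0.4280
  s2: p = 31/201 = 0.1542, -p*log2(p) = 0.4159
  s3: p = 57/201 = 0.2836, -p*log2(p) = 0.5156
  s4: p = 25/201 = 0.1244, -p*log2(p) = 0.3740
  s5: p = 55/201 = 0.2736, -p*log2(p) = 0.5116
H = sum of terms = 2.2451
Rounded to 2 decimals: 2.25

2.25


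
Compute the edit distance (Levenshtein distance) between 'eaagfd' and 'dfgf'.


Building DP table for s1='eaagfd' (len 6) and s2='dfgf' (len 4):
       d  f  g  f
    0  1  2  3  4
  e 1  1  2  3  4
  a 2  2  2  3  4
  a 3  3  3  3  4
  g 4  4  4  3  4
  f 5  5  4  4  3
  d 6  5  5  5  4
Edit distance = dp[6][4] = 4

4


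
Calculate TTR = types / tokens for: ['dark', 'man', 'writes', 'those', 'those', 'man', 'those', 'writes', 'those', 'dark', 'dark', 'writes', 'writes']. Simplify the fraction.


Tokens: 13
Unique types: ('dark', 'man', 'those', 'writes') = 4
TTR = 4/13
Already in lowest terms.

4/13


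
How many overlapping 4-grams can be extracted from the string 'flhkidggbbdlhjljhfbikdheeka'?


String 'flhkidggbbdlhjljhfbikdheeka' has length L = 27.
Number of overlapping n-grams = L - n + 1
Substituting: 27 - 4 + 1 = 24

24


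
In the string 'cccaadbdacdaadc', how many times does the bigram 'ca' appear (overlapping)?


Scanning 'cccaadbdacdaadc' for bigram 'ca':
  Position 0: 'cc' -> no
  Position 1: 'cc' -> no
  Position 2: 'ca' -> MATCH
  Position 3: 'aa' -> no
  Position 4: 'ad' -> no
  Position 5: 'db' -> no
  Position 6: 'bd' -> no
  Position 7: 'da' -> no
  Position 8: 'ac' -> no
  Position 9: 'cd' -> no
  Position 10: 'da' -> no
  Position 11: 'aa' -> no
  Position 12: 'ad' -> no
  Position 13: 'dc' -> no
Total matches: 1

1


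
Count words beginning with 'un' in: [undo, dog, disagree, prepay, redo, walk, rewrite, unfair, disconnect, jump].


Checking each word for prefix 'un':
  'undo' -> YES, starts with 'un' (count: 1)
  'dog' -> no (count: 1)
  'disagree' -> no (count: 1)
  'prepay' -> no (count: 1)
  'redo' -> no (count: 1)
  'walk' -> no (count: 1)
  'rewrite' -> no (count: 1)
  'unfair' -> YES, starts with 'un' (count: 2)
  'disconnect' -> no (count: 2)
  'jump' -> no (count: 2)
Total with prefix 'un': 2

2


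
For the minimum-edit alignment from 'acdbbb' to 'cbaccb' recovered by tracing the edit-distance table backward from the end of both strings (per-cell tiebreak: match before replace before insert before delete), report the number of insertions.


Edit distance = 5. Backtracking from cell (6, 6) with preference match > replace > insert > delete,
then listing the resulting alignment 'acdbbb' -> 'cbaccb' left to right:
  Step 1: replace a->c
  Step 2: replace c->b
  Step 3: replace d->a
  Step 4: replace b->c
  Step 5: replace b->c
  Step 6: keep 'b'
Total insertions: 0

0


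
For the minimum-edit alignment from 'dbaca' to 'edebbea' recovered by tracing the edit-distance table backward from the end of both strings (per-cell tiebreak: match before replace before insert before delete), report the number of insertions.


Edit distance = 4. Backtracking from cell (5, 7) with preference match > replace > insert > delete,
then listing the resulting alignment 'dbaca' -> 'edebbea' left to right:
  Step 1: insert 'e' [insertion #1]
  Step 2: keep 'd'
  Step 3: insert 'e' [insertion #2]
  Step 4: keep 'b'
  Step 5: replace a->b
  Step 6: replace c->e
  Step 7: keep 'a'
Total insertions: 2

2


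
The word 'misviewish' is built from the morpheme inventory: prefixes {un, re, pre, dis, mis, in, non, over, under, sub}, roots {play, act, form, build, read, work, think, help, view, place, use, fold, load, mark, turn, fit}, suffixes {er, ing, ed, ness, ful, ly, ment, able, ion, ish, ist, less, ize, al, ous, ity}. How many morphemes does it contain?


Segmenting 'misviewish' against the inventory:
  'mis' -> prefix (morpheme 1)
  'view' -> root (morpheme 2)
  'ish' -> suffix (morpheme 3)
Total morphemes: 3

3


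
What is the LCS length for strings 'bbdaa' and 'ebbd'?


DP table for LCS of 'bbdaa' and 'ebbd':
       e  b  b  d
    0  0  0  0  0
  b 0  0  1  1  1
  b 0  0  1  2  2
  d 0  0  1  2  3
  a 0  0  1  2  3
  a 0  0  1  2  3
LCS: 'bbd'
LCS length = 3

3


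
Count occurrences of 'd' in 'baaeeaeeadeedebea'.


Scanning 'baaeeaeeadeedebea' for 'd':
  Position 9: 'd' -> MATCH (count: 1)
  Position 12: 'd' -> MATCH (count: 2)
Total occurrences of 'd': 2

2


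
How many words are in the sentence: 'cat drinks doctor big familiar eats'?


Counting words by splitting on spaces:
  Word 1: 'cat'
  Word 2: 'drinks'
  Word 3: 'doctor'
  Word 4: 'big'
  Word 5: 'familiar'
  Word 6: 'eats'
Total words: 6

6


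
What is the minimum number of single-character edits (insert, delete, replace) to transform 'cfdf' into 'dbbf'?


Building DP table for s1='cfdf' (len 4) and s2='dbbf' (len 4):
       d  b  b  f
    0  1  2  3  4
  c 1  1  2  3  4
  f 2  2  2  3  3
  d 3  2  3  3  4
  f 4  3  3  4  3
Edit distance = dp[4][4] = 3

3


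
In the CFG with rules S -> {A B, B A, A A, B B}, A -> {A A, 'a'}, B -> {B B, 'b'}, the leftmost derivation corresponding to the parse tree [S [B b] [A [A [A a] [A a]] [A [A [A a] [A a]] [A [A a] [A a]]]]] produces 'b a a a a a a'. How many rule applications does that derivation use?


Every bracketed nonterminal node [X ...] in the tree is produced by exactly one rule application.
Reading the tree off as a leftmost derivation:
  Step 1: S  =>  B A   (applied S -> B A)
  Step 2: B A  =>  b A   (applied B -> b)
  Step 3: b A  =>  b A A   (applied A -> A A)
  Step 4: b A A  =>  b A A A   (applied A -> A A)
  Step 5: b A A A  =>  b a A A   (applied A -> a)
  Step 6: b a A A  =>  b a a A   (applied A -> a)
  Step 7: b a a A  =>  b a a A A   (applied A -> A A)
  Step 8: b a a A A  =>  b a a A A A   (applied A -> A A)
  Step 9: b a a A A A  =>  b a a a A A   (applied A -> a)
  Step 10: b a a a A A  =>  b a a a a A   (applied A -> a)
  Step 11: b a a a a A  =>  b a a a a A A   (applied A -> A A)
  Step 12: b a a a a A A  =>  b a a a a a A   (applied A -> a)
  Step 13: b a a a a a A  =>  b a a a a a a   (applied A -> a)
Final yield: b a a a a a a
Total rewrite steps: 13

13


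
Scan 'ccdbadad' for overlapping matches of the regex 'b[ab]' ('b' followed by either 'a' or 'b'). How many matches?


Pattern: b[ab] means 'b' followed by either 'a' or 'b'.
Scanning 'ccdbadad' position-by-position:
  Pos 0: window 'cc' -> no
  Pos 1: window 'cd' -> no
  Pos 2: window 'db' -> no
  Pos 3: window 'ba' -> MATCH
  Pos 4: window 'ad' -> no
  Pos 5: window 'da' -> no
  Pos 6: window 'ad' -> no
  Pos 7: window 'd' -> no
Total matches: 1

1


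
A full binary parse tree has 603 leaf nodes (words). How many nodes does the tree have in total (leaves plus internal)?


Leaf nodes (terminals): 603
Internal nodes = n - 1 = 603 - 1 = 602
Total = leaves + internal = 603 + 602 = 1205

1205


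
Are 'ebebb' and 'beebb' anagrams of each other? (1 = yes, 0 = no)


Sort characters of 'ebebb': 'bbbee'
Sort characters of 'beebb': 'bbbee'
Sorted forms match -> they ARE anagrams
Result: 1

1


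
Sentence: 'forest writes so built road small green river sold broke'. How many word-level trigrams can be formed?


Word trigrams from [10] words:
  Trigram 1: (forest writes so)
  Trigram 2: (writes so built)
  Trigram 3: (so built road)
  Trigram 4: (built road small)
  Trigram 5: (road small green)
  Trigram 6: (small green river)
  Trigram 7: (green river sold)
  Trigram 8: (river sold broke)
Total word trigrams: 10 - 2 = 8

8


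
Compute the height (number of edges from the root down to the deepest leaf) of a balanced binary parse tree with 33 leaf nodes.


In a balanced binary tree with n leaves the deepest leaf is ceil(log2(n)) edges below the root.
log2(33) = 5.0444
ceil(5.0444) = 6
height (edges) = 6

6


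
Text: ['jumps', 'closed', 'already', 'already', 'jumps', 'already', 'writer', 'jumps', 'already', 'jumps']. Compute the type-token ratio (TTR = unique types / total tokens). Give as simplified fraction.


Tokens: 10
Unique types: ('already', 'closed', 'jumps', 'writer') = 4
TTR = 4/10
Simplify: divide both by 2 -> 2/5
TTR = 2/5

2/5


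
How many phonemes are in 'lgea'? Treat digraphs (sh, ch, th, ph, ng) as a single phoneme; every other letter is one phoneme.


Parsing 'lgea' greedily, digraphs first:
  'l' -> consonant phoneme (phonemes so far: 1)
  'g' -> consonant phoneme (phonemes so far: 2)
  'e' -> vowel phoneme (phonemes so far: 3)
  'a' -> vowel phoneme (phonemes so far: 4)
Total phonemes: 4

4


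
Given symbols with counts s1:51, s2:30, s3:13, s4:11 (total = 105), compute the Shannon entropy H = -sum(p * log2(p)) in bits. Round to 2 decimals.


Computing entropy H = -sum(p_i * log2(p_i)):
  s1: p = 51/105 = 0.4857, -p*log2(p) = 0.5060
  s2: p = 30/105 = 0.2857, -p*log2(p) = 0.5164
  s3: p = 13/105 = 0.1238, -p*log2(p) = 0.3731
  s4: p = 11/105 = 0.1048, -p*log2(p) = 0.3410
H = sum of terms = 1.7365
Rounded to 2 decimals: 1.74

1.74


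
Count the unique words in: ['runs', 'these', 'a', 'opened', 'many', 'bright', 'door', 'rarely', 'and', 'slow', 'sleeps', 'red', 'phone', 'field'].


Listing all tokens and tracking unique types:
  Token 1: 'runs' -> NEW (unique so far: 1)
  Token 2: 'these' -> NEW (unique so far: 2)
  Token 3: 'a' -> NEW (unique so far: 3)
  Token 4: 'opened' -> NEW (unique so far: 4)
  Token 5: 'many' -> NEW (unique so far: 5)
  Token 6: 'bright' -> NEW (unique so far: 6)
  Token 7: 'door' -> NEW (unique so far: 7)
  Token 8: 'rarely' -> NEW (unique so far: 8)
  Token 9: 'and' -> NEW (unique so far: 9)
  Token 10: 'slow' -> NEW (unique so far: 10)
  Token 11: 'sleeps' -> NEW (unique so far: 11)
  Token 12: 'red' -> NEW (unique so far: 12)
  Token 13: 'phone' -> NEW (unique so far: 13)
  Token 14: 'field' -> NEW (unique so far: 14)
Unique types: ('a', 'and', 'bright', 'door', 'field', 'many', 'opened', 'phone', 'rarely', 'red', 'runs', 'sleeps', 'slow', 'these')
Vocabulary size: 14

14


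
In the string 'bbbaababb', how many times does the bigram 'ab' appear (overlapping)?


Scanning 'bbbaababb' for bigram 'ab':
  Position 0: 'bb' -> no
  Position 1: 'bb' -> no
  Position 2: 'ba' -> no
  Position 3: 'aa' -> no
  Position 4: 'ab' -> MATCH
  Position 5: 'ba' -> no
  Position 6: 'ab' -> MATCH
  Position 7: 'bb' -> no
Total matches: 2

2


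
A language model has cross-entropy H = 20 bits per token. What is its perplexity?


Perplexity formula: PP = 2^H
H = 20
PP = 2^20
PP = 2^20 = 1048576

1048576


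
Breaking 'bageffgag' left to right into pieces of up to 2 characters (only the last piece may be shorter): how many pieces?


'bageffgag' has 9 characters.
Chunking with max size 2:
  Chunk 1: 'ba' (positions 0-1)
  Chunk 2: 'ge' (positions 2-3)
  Chunk 3: 'ff' (positions 4-5)
  Chunk 4: 'ga' (positions 6-7)
  Chunk 5: 'g' (positions 8-8)
Total chunks: ceil(9 / 2) = 5

5


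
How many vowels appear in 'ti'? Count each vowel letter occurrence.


Scanning each character of 'ti':
  Position 1: 't' -> consonant (running count: 0)
  Position 2: 'i' -> vowel (running count: 1)
Total vowels: 1

1


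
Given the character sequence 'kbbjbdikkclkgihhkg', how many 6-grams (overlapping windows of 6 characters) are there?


String 'kbbjbdikkclkgihhkg' has length L = 18.
Number of overlapping n-grams = L - n + 1
Substituting: 18 - 6 + 1 = 13

13


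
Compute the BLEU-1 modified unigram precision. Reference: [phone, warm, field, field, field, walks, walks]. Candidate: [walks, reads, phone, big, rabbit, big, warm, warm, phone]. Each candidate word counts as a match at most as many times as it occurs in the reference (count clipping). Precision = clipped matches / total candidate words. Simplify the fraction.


Reference word counts: {'field': 3, 'phone': 1, 'walks': 2, 'warm': 1}
Checking each candidate word (with clipping):
  'walks' -> in reference (ref count 2, used 1/2) -> match (matches: 1)
  'reads' -> not in reference -> no match (matches: 1)
  'phone' -> in reference (ref count 1, used 1/1) -> match (matches: 2)
  'big' -> not in reference -> no match (matches: 2)
  'rabbit' -> not in reference -> no match (matches: 2)
  'big' -> not in reference -> no match (matches: 2)
  'warm' -> in reference (ref count 1, used 1/1) -> match (matches: 3)
  'warm' -> ref count 1 already used up (1/1) -> clipped, no match (matches: 3)
  'phone' -> ref count 1 already used up (1/1) -> clipped, no match (matches: 3)
Clipped matches: 3, Candidate length: 9
Precision = 3/9 = 1/3

1/3


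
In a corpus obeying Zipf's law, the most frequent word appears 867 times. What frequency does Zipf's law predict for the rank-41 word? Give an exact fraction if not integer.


Zipf's law: freq(rank) = f1 / rank
f1 = 867, rank = 41
freq = 867 / 41
GCD(867, 41) = 1
Simplified: 867/41

867/41


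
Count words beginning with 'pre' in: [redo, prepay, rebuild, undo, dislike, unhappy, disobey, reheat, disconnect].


Checking each word for prefix 'pre':
  'redo' -> no (count: 0)
  'prepay' -> YES, starts with 'pre' (count: 1)
  'rebuild' -> no (count: 1)
  'undo' -> no (count: 1)
  'dislike' -> no (count: 1)
  'unhappy' -> no (count: 1)
  'disobey' -> no (count: 1)
  'reheat' -> no (count: 1)
  'disconnect' -> no (count: 1)
Total with prefix 'pre': 1

1


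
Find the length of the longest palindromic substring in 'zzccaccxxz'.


Scanning 'zzccaccxxz' for palindromic substrings.
Substring at positions 2-6: 'ccacc'.
Check: reverse('ccacc') = 'ccacc' -> palindrome confirmed.
Neighbouring characters ('z' / 'x') break symmetry, so it cannot extend further.
No longer palindromic substring exists; longest length = 5

5


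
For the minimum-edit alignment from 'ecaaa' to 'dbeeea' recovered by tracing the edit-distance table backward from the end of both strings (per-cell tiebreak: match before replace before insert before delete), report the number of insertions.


Edit distance = 5. Backtracking from cell (5, 6) with preference match > replace > insert > delete,
then listing the resulting alignment 'ecaaa' -> 'dbeeea' left to right:
  Step 1: insert 'd' [insertion #1]
  Step 2: replace e->b
  Step 3: replace c->e
  Step 4: replace a->e
  Step 5: replace a->e
  Step 6: keep 'a'
Total insertions: 1

1


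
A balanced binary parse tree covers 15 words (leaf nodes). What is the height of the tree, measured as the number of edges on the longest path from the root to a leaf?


In a balanced binary tree with n leaves the deepest leaf is ceil(log2(n)) edges below the root.
log2(15) = 3.9069
ceil(3.9069) = 4
height (edges) = 4

4


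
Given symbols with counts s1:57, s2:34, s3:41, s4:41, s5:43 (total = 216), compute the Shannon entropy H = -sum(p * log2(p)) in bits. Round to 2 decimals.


Computing entropy H = -sum(p_i * log2(p_i)):
  s1: p = 57/216 = 0.2639, -p*log2(p) = 0.5072
  s2: p = 34/216 = 0.1574, -p*log2(p) = 0.4199
  s3: p = 41/216 = 0.1898, -p*log2(p) = 0.4550
  s4: p = 41/216 = 0.1898, -p*log2(p) = 0.4550
  s5: p = 43/216 = 0.1991, -p*log2(p) = 0.4636
H = sum of terms = 2.3007
Rounded to 2 decimals: 2.30

2.30


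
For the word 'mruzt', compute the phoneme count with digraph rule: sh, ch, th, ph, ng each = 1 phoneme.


Parsing 'mruzt' greedily, digraphs first:
  'm' -> consonant phoneme (phonemes so far: 1)
  'r' -> consonant phoneme (phonemes so far: 2)
  'u' -> vowel phoneme (phonemes so far: 3)
  'z' -> consonant phoneme (phonemes so far: 4)
  't' -> consonant phoneme (phonemes so far: 5)
Total phonemes: 5

5


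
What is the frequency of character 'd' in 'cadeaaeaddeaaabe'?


Scanning 'cadeaaeaddeaaabe' for 'd':
  Position 2: 'd' -> MATCH (count: 1)
  Position 8: 'd' -> MATCH (count: 2)
  Position 9: 'd' -> MATCH (count: 3)
Total occurrences of 'd': 3

3


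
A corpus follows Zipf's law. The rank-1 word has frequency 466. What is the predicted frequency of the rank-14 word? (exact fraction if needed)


Zipf's law: freq(rank) = f1 / rank
f1 = 466, rank = 14
freq = 466 / 14
GCD(466, 14) = 2
Simplified: 233/7

233/7


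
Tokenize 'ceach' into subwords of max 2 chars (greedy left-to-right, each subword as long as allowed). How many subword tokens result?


'ceach' has 5 characters.
Chunking with max size 2:
  Chunk 1: 'ce' (positions 0-1)
  Chunk 2: 'ac' (positions 2-3)
  Chunk 3: 'h' (positions 4-4)
Total chunks: ceil(5 / 2) = 3

3


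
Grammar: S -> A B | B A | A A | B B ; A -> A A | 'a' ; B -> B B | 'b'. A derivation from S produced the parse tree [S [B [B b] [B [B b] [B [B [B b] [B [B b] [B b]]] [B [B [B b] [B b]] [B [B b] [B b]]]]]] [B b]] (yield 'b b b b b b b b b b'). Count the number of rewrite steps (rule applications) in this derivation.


Every bracketed nonterminal node [X ...] in the tree is produced by exactly one rule application.
Reading the tree off as a leftmost derivation:
  Step 1: S  =>  B B   (applied S -> B B)
  Step 2: B B  =>  B B B   (applied B -> B B)
  Step 3: B B B  =>  b B B   (applied B -> b)
  Step 4: b B B  =>  b B B B   (applied B -> B B)
  Step 5: b B B B  =>  b b B B   (applied B -> b)
  Step 6: b b B B  =>  b b B B B   (applied B -> B B)
  Step 7: b b B B B  =>  b b B B B B   (applied B -> B B)
  Step 8: b b B B B B  =>  b b b B B B   (applied B -> b)
  Step 9: b b b B B B  =>  b b b B B B B   (applied B -> B B)
  Step 10: b b b B B B B  =>  b b b b B B B   (applied B -> b)
  Step 11: b b b b B B B  =>  b b b b b B B   (applied B -> b)
  Step 12: b b b b b B B  =>  b b b b b B B B   (applied B -> B B)
  Step 13: b b b b b B B B  =>  b b b b b B B B B   (applied B -> B B)
  Step 14: b b b b b B B B B  =>  b b b b b b B B B   (applied B -> b)
  Step 15: b b b b b b B B B  =>  b b b b b b b B B   (applied B -> b)
  Step 16: b b b b b b b B B  =>  b b b b b b b B B B   (applied B -> B B)
  Step 17: b b b b b b b B B B  =>  b b b b b b b b B B   (applied B -> b)
  Step 18: b b b b b b b b B B  =>  b b b b b b b b b B   (applied B -> b)
  Step 19: b b b b b b b b b B  =>  b b b b b b b b b b   (applied B -> b)
Final yield: b b b b b b b b b b
Total rewrite steps: 19

19


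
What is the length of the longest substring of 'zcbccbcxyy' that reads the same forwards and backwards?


Scanning 'zcbccbcxyy' for palindromic substrings.
Substring at positions 1-6: 'cbccbc'.
Check: reverse('cbccbc') = 'cbccbc' -> palindrome confirmed.
Neighbouring characters ('z' / 'x') break symmetry, so it cannot extend further.
No longer palindromic substring exists; longest length = 6

6


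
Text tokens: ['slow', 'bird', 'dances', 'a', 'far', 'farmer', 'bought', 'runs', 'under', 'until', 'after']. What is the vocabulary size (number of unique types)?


Listing all tokens and tracking unique types:
  Token 1: 'slow' -> NEW (unique so far: 1)
  Token 2: 'bird' -> NEW (unique so far: 2)
  Token 3: 'dances' -> NEW (unique so far: 3)
  Token 4: 'a' -> NEW (unique so far: 4)
  Token 5: 'far' -> NEW (unique so far: 5)
  Token 6: 'farmer' -> NEW (unique so far: 6)
  Token 7: 'bought' -> NEW (unique so far: 7)
  Token 8: 'runs' -> NEW (unique so far: 8)
  Token 9: 'under' -> NEW (unique so far: 9)
  Token 10: 'until' -> NEW (unique so far: 10)
  Token 11: 'after' -> NEW (unique so far: 11)
Unique types: ('a', 'after', 'bird', 'bought', 'dances', 'far', 'farmer', 'runs', 'slow', 'under', 'until')
Vocabulary size: 11

11


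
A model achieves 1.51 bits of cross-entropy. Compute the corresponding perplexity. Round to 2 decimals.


Perplexity formula: PP = 2^H
H = 1.51
PP = 2^1.51
Decompose: 2^1.51 = 2^1 * 2^0.51
2^1 = 2, 2^0.51 ~ 1.4240502
PP ~ 2 * 1.4240502 = 2.8481004
Rounded to 2 decimals: 2.85

2.85


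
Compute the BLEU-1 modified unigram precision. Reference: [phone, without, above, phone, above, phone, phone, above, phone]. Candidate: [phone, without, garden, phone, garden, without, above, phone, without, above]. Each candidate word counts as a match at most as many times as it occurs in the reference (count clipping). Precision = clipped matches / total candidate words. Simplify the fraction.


Reference word counts: {'above': 3, 'phone': 5, 'without': 1}
Checking each candidate word (with clipping):
  'phone' -> in reference (ref count 5, used 1/5) -> match (matches: 1)
  'without' -> in reference (ref count 1, used 1/1) -> match (matches: 2)
  'garden' -> not in reference -> no match (matches: 2)
  'phone' -> in reference (ref count 5, used 2/5) -> match (matches: 3)
  'garden' -> not in reference -> no match (matches: 3)
  'without' -> ref count 1 already used up (1/1) -> clipped, no match (matches: 3)
  'above' -> in reference (ref count 3, used 1/3) -> match (matches: 4)
  'phone' -> in reference (ref count 5, used 3/5) -> match (matches: 5)
  'without' -> ref count 1 already used up (1/1) -> clipped, no match (matches: 5)
  'above' -> in reference (ref count 3, used 2/3) -> match (matches: 6)
Clipped matches: 6, Candidate length: 10
Precision = 6/10 = 3/5

3/5


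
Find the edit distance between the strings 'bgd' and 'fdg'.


Building DP table for s1='bgd' (len 3) and s2='fdg' (len 3):
       f  d  g
    0  1  2  3
  b 1  1  2  3
  g 2  2  2  2
  d 3  3  2  3
Edit distance = dp[3][3] = 3

3


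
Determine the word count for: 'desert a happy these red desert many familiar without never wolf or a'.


Counting words by splitting on spaces:
  Word 1: 'desert'
  Word 2: 'a'
  Word 3: 'happy'
  Word 4: 'these'
  Word 5: 'red'
  Word 6: 'desert'
  Word 7: 'many'
  Word 8: 'familiar'
  Word 9: 'without'
  Word 10: 'never'
  Word 11: 'wolf'
  Word 12: 'or'
  Word 13: 'a'
Total words: 13

13


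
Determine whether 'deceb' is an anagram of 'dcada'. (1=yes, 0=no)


Sort characters of 'deceb': 'bcdee'
Sort characters of 'dcada': 'aacdd'
Sorted forms differ -> they are NOT anagrams
Result: 0

0


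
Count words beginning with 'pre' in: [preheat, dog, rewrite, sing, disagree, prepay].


Checking each word for prefix 'pre':
  'preheat' -> YES, starts with 'pre' (count: 1)
  'dog' -> no (count: 1)
  'rewrite' -> no (count: 1)
  'sing' -> no (count: 1)
  'disagree' -> no (count: 1)
  'prepay' -> YES, starts with 'pre' (count: 2)
Total with prefix 'pre': 2

2


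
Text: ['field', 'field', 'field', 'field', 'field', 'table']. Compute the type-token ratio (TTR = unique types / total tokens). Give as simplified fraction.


Tokens: 6
Unique types: ('field', 'table') = 2
TTR = 2/6
Simplify: divide both by 2 -> 1/3
TTR = 1/3

1/3


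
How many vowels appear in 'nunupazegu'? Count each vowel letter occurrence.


Scanning each character of 'nunupazegu':
  Position 1: 'n' -> consonant (running count: 0)
  Position 2: 'u' -> vowel (running count: 1)
  Position 3: 'n' -> consonant (running count: 1)
  Position 4: 'u' -> vowel (running count: 2)
  Position 5: 'p' -> consonant (running count: 2)
  Position 6: 'a' -> vowel (running count: 3)
  Position 7: 'z' -> consonant (running count: 3)
  Position 8: 'e' -> vowel (running count: 4)
  Position 9: 'g' -> consonant (running count: 4)
  Position 10: 'u' -> vowel (running count: 5)
Total vowels: 5

5


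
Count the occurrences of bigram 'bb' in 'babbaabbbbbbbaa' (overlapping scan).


Scanning 'babbaabbbbbbbaa' for bigram 'bb':
  Position 0: 'ba' -> no
  Position 1: 'ab' -> no
  Position 2: 'bb' -> MATCH
  Position 3: 'ba' -> no
  Position 4: 'aa' -> no
  Position 5: 'ab' -> no
  Position 6: 'bb' -> MATCH
  Position 7: 'bb' -> MATCH
  Position 8: 'bb' -> MATCH
  Position 9: 'bb' -> MATCH
  Position 10: 'bb' -> MATCH
  Position 11: 'bb' -> MATCH
  Position 12: 'ba' -> no
  Position 13: 'aa' -> no
Total matches: 7

7


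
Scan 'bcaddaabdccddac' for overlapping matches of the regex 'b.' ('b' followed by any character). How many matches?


Pattern: b. means 'b' followed by any character.
Scanning 'bcaddaabdccddac' position-by-position:
  Pos 0: window 'bc' -> MATCH
  Pos 1: window 'ca' -> no
  Pos 2: window 'ad' -> no
  Pos 3: window 'dd' -> no
  Pos 4: window 'da' -> no
  Pos 5: window 'aa' -> no
  Pos 6: window 'ab' -> no
  Pos 7: window 'bd' -> MATCH
  Pos 8: window 'dc' -> no
  Pos 9: window 'cc' -> no
  Pos 10: window 'cd' -> no
  Pos 11: window 'dd' -> no
  Pos 12: window 'da' -> no
  Pos 13: window 'ac' -> no
  Pos 14: window 'c' -> no
Total matches: 2

2


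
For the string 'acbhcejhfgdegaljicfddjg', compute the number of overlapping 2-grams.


String 'acbhcejhfgdegaljicfddjg' has length L = 23.
Number of overlapping n-grams = L - n + 1
Substituting: 23 - 2 + 1 = 22

22


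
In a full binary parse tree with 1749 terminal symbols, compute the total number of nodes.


Leaf nodes (terminals): 1749
Internal nodes = n - 1 = 1749 - 1 = 1748
Total = leaves + internal = 1749 + 1748 = 3497

3497


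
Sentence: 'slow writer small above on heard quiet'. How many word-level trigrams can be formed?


Word trigrams from [7] words:
  Trigram 1: (slow writer small)
  Trigram 2: (writer small above)
  Trigram 3: (small above on)
  Trigram 4: (above on heard)
  Trigram 5: (on heard quiet)
Total word trigrams: 7 - 2 = 5

5


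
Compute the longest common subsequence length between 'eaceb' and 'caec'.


DP table for LCS of 'eaceb' and 'caec':
       c  a  e  c
    0  0  0  0  0
  e 0  0  0  1  1
  a 0  0  1  1  1
  c 0  1  1  1  2
  e 0  1  1  2  2
  b 0  1  1  2  2
LCS: 'ec'
LCS length = 2

2


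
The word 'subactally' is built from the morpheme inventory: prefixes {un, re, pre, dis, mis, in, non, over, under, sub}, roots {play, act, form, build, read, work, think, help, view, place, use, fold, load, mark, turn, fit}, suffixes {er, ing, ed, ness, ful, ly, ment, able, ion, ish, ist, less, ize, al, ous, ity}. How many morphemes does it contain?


Segmenting 'subactally' against the inventory:
  'sub' -> prefix (morpheme 1)
  'act' -> root (morpheme 2)
  'al' -> suffix (morpheme 3)
  'ly' -> suffix (morpheme 4)
Total morphemes: 4

4


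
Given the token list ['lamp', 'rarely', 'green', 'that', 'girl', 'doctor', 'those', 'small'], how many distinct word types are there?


Listing all tokens and tracking unique types:
  Token 1: 'lamp' -> NEW (unique so far: 1)
  Token 2: 'rarely' -> NEW (unique so far: 2)
  Token 3: 'green' -> NEW (unique so far: 3)
  Token 4: 'that' -> NEW (unique so far: 4)
  Token 5: 'girl' -> NEW (unique so far: 5)
  Token 6: 'doctor' -> NEW (unique so far: 6)
  Token 7: 'those' -> NEW (unique so far: 7)
  Token 8: 'small' -> NEW (unique so far: 8)
Unique types: ('doctor', 'girl', 'green', 'lamp', 'rarely', 'small', 'that', 'those')
Vocabulary size: 8

8


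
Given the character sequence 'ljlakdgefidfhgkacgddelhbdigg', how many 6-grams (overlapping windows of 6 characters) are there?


String 'ljlakdgefidfhgkacgddelhbdigg' has length L = 28.
Number of overlapping n-grams = L - n + 1
Substituting: 28 - 6 + 1 = 23

23


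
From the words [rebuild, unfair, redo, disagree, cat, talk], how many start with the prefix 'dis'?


Checking each word for prefix 'dis':
  'rebuild' -> no (count: 0)
  'unfair' -> no (count: 0)
  'redo' -> no (count: 0)
  'disagree' -> YES, starts with 'dis' (count: 1)
  'cat' -> no (count: 1)
  'talk' -> no (count: 1)
Total with prefix 'dis': 1

1


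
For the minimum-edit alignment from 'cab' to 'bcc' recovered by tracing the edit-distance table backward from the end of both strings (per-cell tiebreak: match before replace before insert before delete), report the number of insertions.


Edit distance = 3. Backtracking from cell (3, 3) with preference match > replace > insert > delete,
then listing the resulting alignment 'cab' -> 'bcc' left to right:
  Step 1: replace c->b
  Step 2: replace a->c
  Step 3: replace b->c
Total insertions: 0

0


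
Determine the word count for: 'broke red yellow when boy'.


Counting words by splitting on spaces:
  Word 1: 'broke'
  Word 2: 'red'
  Word 3: 'yellow'
  Word 4: 'when'
  Word 5: 'boy'
Total words: 5

5


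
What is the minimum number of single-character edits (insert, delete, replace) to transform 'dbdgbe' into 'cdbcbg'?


Building DP table for s1='dbdgbe' (len 6) and s2='cdbcbg' (len 6):
       c  d  b  c  b  g
    0  1  2  3  4  5  6
  d 1  1  1  2  3  4  5
  b 2  2  2  1  2  3  4
  d 3  3  2  2  2  3  4
  g 4  4  3  3  3  3  3
  b 5  5  4  3  4  3  4
  e 6  6  5  4  4  4  4
Edit distance = dp[6][6] = 4

4


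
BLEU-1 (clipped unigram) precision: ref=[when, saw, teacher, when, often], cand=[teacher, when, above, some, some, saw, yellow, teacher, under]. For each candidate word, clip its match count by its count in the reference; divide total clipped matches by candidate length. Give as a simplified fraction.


Reference word counts: {'often': 1, 'saw': 1, 'teacher': 1, 'when': 2}
Checking each candidate word (with clipping):
  'teacher' -> in reference (ref count 1, used 1/1) -> match (matches: 1)
  'when' -> in reference (ref count 2, used 1/2) -> match (matches: 2)
  'above' -> not in reference -> no match (matches: 2)
  'some' -> not in reference -> no match (matches: 2)
  'some' -> not in reference -> no match (matches: 2)
  'saw' -> in reference (ref count 1, used 1/1) -> match (matches: 3)
  'yellow' -> not in reference -> no match (matches: 3)
  'teacher' -> ref count 1 already used up (1/1) -> clipped, no match (matches: 3)
  'under' -> not in reference -> no match (matches: 3)
Clipped matches: 3, Candidate length: 9
Precision = 3/9 = 1/3

1/3


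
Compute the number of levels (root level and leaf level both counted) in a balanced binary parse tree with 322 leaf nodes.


In a balanced binary tree with n leaves the deepest leaf is ceil(log2(n)) edges below the root,
so counting node levels inclusive of root and leaves gives ceil(log2(n)) + 1 levels.
log2(322) = 8.3309
ceil(8.3309) = 9
levels = 9 + 1 = 10

10


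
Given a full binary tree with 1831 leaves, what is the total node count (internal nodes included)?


Leaf nodes (terminals): 1831
Internal nodes = n - 1 = 1831 - 1 = 1830
Total = leaves + internal = 1831 + 1830 = 3661

3661


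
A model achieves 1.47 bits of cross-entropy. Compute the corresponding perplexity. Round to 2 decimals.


Perplexity formula: PP = 2^H
H = 1.47
PP = 2^1.47
Decompose: 2^1.47 = 2^1 * 2^0.47
2^1 = 2, 2^0.47 ~ 1.3851095
PP ~ 2 * 1.3851095 = 2.7702190
Rounded to 2 decimals: 2.77

2.77


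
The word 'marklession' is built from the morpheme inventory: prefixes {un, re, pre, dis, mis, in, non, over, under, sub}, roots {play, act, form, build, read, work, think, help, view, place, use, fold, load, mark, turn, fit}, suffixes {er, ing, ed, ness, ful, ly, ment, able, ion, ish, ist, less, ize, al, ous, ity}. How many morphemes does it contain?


Segmenting 'marklession' against the inventory:
  'mark' -> root (morpheme 1)
  'less' -> suffix (morpheme 2)
  'ion' -> suffix (morpheme 3)
Total morphemes: 3

3


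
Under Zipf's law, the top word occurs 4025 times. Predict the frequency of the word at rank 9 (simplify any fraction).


Zipf's law: freq(rank) = f1 / rank
f1 = 4025, rank = 9
freq = 4025 / 9
GCD(4025, 9) = 1
Simplified: 4025/9

4025/9


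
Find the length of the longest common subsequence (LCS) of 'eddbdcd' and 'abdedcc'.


DP table for LCS of 'eddbdcd' and 'abdedcc':
       a  b  d  e  d  c  c
    0  0  0  0  0  0  0  0
  e 0  0  0  0  1  1  1  1
  d 0  0  0  1  1  2  2  2
  d 0  0  0  1  1  2  2  2
  b 0  0  1  1  1  2  2  2
  d 0  0  1  2  2  2  2  2
  c 0  0  1  2  2  2  3  3
  d 0  0  1  2  2  3  3  3
LCS: 'edc'
LCS length = 3

3


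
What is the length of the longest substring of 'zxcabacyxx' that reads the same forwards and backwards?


Scanning 'zxcabacyxx' for palindromic substrings.
Substring at positions 2-6: 'cabac'.
Check: reverse('cabac') = 'cabac' -> palindrome confirmed.
Neighbouring characters ('x' / 'y') break symmetry, so it cannot extend further.
No longer palindromic substring exists; longest length = 5

5


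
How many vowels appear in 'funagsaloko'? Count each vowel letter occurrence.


Scanning each character of 'funagsaloko':
  Position 1: 'f' -> consonant (running count: 0)
  Position 2: 'u' -> vowel (running count: 1)
  Position 3: 'n' -> consonant (running count: 1)
  Position 4: 'a' -> vowel (running count: 2)
  Position 5: 'g' -> consonant (running count: 2)
  Position 6: 's' -> consonant (running count: 2)
  Position 7: 'a' -> vowel (running count: 3)
  Position 8: 'l' -> consonant (running count: 3)
  Position 9: 'o' -> vowel (running count: 4)
  Position 10: 'k' -> consonant (running count: 4)
  Position 11: 'o' -> vowel (running count: 5)
Total vowels: 5

5
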